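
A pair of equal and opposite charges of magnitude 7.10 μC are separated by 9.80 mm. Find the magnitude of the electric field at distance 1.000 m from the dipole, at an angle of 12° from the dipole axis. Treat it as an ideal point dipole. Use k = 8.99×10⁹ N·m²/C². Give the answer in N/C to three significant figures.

Dipole moment p = qd = (7.10×10⁻⁶ C)(0.00980 m) = 6.958×10⁻⁸ C·m.
At angle θ the dipole field magnitude is E = (kp/r³)·√(1 + 3cos²θ).
kp/r³ = (8.99×10⁹)(6.958×10⁻⁸) / (1.00)³ = 625.5 N/C.
√(1 + 3cos²12°) = √(1 + 3·0.9568) = √3.8703 ≈ 1.9673.
E ≈ 625.5 × 1.967 = 1231 N/C.

E ≈ 1230 N/C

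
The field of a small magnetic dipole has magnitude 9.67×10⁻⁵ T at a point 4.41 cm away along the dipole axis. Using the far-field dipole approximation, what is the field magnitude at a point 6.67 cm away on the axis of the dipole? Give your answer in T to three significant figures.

B ≈ 2.79×10⁻⁵ T

Dipole fields scale as 1/r³ in the far field; the geometry is the same at both points.
B₂ = B₁ · (r₁/r₂)³ = 9.67×10⁻⁵ · (4.41/6.67)³.
(r₁/r₂)³ = (0.6612)³ = 0.289.
B₂ ≈ 2.795×10⁻⁵ T.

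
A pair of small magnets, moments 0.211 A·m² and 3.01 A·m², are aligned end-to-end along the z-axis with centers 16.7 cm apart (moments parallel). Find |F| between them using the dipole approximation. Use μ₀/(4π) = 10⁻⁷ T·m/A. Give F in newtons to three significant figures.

F ≈ 4.90×10⁻⁴ N

On-axis B of dipole 1: B = (μ₀/4π)·2m₁/r³. Force on dipole 2: F = m₂·dB/dr.
dB/dr = −(μ₀/4π)·6m₁/r⁴, so |F| = (μ₀/4π)·6m₁m₂/r⁴.
F = 6(10⁻⁷)(0.211)(3.01)/(0.167)⁴ = 4.899×10⁻⁴ N.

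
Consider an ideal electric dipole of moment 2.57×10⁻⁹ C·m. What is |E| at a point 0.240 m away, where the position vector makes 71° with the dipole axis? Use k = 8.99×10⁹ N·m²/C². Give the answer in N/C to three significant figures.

At angle θ the dipole field magnitude is E = (kp/r³)·√(1 + 3cos²θ).
kp/r³ = (8.99×10⁹)(2.57×10⁻⁹) / (0.240)³ = 1671 N/C.
√(1 + 3cos²71°) = √(1 + 3·0.1060) = √1.3180 ≈ 1.1480.
E ≈ 1671 × 1.148 = 1919 N/C.

E ≈ 1920 N/C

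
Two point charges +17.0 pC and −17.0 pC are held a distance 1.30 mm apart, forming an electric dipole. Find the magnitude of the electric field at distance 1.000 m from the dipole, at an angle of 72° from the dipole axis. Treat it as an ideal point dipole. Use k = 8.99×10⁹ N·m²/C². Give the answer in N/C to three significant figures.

E ≈ 2.25×10⁻⁴ N/C

Dipole moment p = qd = (1.70×10⁻¹¹ C)(0.00130 m) = 2.21×10⁻¹⁴ C·m.
At angle θ the dipole field magnitude is E = (kp/r³)·√(1 + 3cos²θ).
kp/r³ = (8.99×10⁹)(2.21×10⁻¹⁴) / (1.00)³ = 1.987×10⁻⁴ N/C.
√(1 + 3cos²72°) = √(1 + 3·0.0955) = √1.2865 ≈ 1.1342.
E ≈ 1.987×10⁻⁴ × 1.134 = 2.253×10⁻⁴ N/C.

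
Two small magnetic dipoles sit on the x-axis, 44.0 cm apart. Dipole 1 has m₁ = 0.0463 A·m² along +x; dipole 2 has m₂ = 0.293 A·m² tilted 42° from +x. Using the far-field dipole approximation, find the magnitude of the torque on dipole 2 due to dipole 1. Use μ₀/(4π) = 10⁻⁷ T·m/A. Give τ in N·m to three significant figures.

τ ≈ 2.13×10⁻⁸ N·m

Dipole B is on the axis of dipole A, so B₁ there is axial: B₁ = (μ₀/4π)·2m₁/r³ along +x.
B₁ = 2(10⁻⁷)(0.0463)/(0.440)³ = 1.087×10⁻⁷ T.
τ = m₂ B₁ sinθ.
τ = (0.293)(1.087×10⁻⁷)·sin42° = 2.131×10⁻⁸ N·m.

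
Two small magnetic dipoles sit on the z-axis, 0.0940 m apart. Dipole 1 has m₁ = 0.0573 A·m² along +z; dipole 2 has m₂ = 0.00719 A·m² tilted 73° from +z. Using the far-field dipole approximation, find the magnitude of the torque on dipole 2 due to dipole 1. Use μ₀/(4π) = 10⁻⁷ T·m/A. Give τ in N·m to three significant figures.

τ ≈ 9.49×10⁻⁸ N·m

Dipole B is on the axis of dipole A, so B₁ there is axial: B₁ = (μ₀/4π)·2m₁/r³ along +z.
B₁ = 2(10⁻⁷)(0.0573)/(0.0940)³ = 1.380×10⁻⁵ T.
τ = m₂ B₁ sinθ.
τ = (0.00719)(1.380×10⁻⁵)·sin73° = 9.487×10⁻⁸ N·m.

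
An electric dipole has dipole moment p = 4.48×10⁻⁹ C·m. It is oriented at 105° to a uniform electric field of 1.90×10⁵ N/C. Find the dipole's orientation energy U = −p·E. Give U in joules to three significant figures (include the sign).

U = −p·E = −pE cosθ.
U = −(4.48×10⁻⁹)(1.90×10⁵)·cos105° = 2.203×10⁻⁴ J.

U ≈ 2.20×10⁻⁴ J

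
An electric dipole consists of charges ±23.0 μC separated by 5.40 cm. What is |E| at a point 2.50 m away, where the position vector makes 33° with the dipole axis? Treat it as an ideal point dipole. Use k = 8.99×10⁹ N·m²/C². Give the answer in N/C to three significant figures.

Dipole moment p = qd = (2.30×10⁻⁵ C)(0.0540 m) = 1.242×10⁻⁶ C·m.
At angle θ the dipole field magnitude is E = (kp/r³)·√(1 + 3cos²θ).
kp/r³ = (8.99×10⁹)(1.242×10⁻⁶) / (2.50)³ = 714.6 N/C.
√(1 + 3cos²33°) = √(1 + 3·0.7034) = √3.1101 ≈ 1.7635.
E ≈ 714.6 × 1.764 = 1260 N/C.

E ≈ 1260 N/C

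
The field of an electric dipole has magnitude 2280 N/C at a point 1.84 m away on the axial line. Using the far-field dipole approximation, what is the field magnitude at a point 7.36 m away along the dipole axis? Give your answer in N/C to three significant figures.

E ≈ 35.6 N/C

Dipole fields scale as 1/r³ in the far field; the geometry is the same at both points.
E₂ = E₁ · (r₁/r₂)³ = 2280 · (1.84/7.36)³.
(r₁/r₂)³ = (0.25)³ = 0.01562.
E₂ ≈ 35.62 N/C.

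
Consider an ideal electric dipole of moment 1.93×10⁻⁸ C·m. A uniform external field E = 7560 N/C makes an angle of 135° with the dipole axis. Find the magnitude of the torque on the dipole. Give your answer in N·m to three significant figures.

Torque on an electric dipole: τ = pE sinθ.
τ = (1.93×10⁻⁸)(7560)·sin135° = 1.032×10⁻⁴ N·m.

τ ≈ 1.03×10⁻⁴ N·m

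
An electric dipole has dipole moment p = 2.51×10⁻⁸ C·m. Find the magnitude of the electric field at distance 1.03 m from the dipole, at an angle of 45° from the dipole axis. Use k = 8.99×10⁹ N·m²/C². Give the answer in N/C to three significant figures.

E ≈ 327 N/C

At angle θ the dipole field magnitude is E = (kp/r³)·√(1 + 3cos²θ).
kp/r³ = (8.99×10⁹)(2.51×10⁻⁸) / (1.03)³ = 206.5 N/C.
√(1 + 3cos²45°) = √(1 + 3·0.5000) = √2.5000 ≈ 1.5811.
E ≈ 206.5 × 1.581 = 326.5 N/C.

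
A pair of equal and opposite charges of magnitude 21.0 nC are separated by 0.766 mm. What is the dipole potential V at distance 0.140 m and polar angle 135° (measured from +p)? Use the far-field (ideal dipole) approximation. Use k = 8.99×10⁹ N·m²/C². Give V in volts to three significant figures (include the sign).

Dipole moment p = qd = (2.10×10⁻⁸ C)(7.66×10⁻⁴ m) = 1.609×10⁻¹¹ C·m.
The dipole potential is V = kp cosθ / r².
V = (8.99×10⁹)(1.609×10⁻¹¹)·cos135° / (0.140)² = -5.218 V.

V ≈ -5.22 V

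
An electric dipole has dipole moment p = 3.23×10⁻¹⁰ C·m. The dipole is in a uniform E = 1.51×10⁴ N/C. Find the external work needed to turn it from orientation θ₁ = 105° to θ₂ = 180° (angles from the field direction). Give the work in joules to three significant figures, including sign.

W_ext = ΔU = U(θ₂) − U(θ₁) = −pE cosθ₂ − (−pE cosθ₁) = pE(cosθ₁ − cosθ₂).
W = (3.23×10⁻¹⁰)(1.51×10⁴)·(cos105° − cos180°) = (4.877×10⁻⁶)·(+0.7412) = 3.615×10⁻⁶ J.

W ≈ 3.61×10⁻⁶ J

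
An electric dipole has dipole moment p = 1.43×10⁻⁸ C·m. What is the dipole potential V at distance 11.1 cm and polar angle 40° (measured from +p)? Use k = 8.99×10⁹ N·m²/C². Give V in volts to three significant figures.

The dipole potential is V = kp cosθ / r².
V = (8.99×10⁹)(1.43×10⁻⁸)·cos40° / (0.111)² = 7993 V.

V ≈ 7990 V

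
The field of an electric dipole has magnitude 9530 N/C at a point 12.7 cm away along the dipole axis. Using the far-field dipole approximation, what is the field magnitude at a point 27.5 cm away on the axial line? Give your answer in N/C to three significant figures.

E ≈ 939 N/C

Dipole fields scale as 1/r³ in the far field; the geometry is the same at both points.
E₂ = E₁ · (r₁/r₂)³ = 9530 · (12.7/27.5)³.
(r₁/r₂)³ = (0.4618)³ = 0.09849.
E₂ ≈ 938.7 N/C.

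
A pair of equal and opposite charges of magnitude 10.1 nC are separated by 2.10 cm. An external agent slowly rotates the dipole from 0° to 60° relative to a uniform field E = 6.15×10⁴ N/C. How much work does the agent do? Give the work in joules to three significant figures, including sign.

W ≈ 6.52×10⁻⁶ J

Dipole moment p = qd = (1.01×10⁻⁸ C)(0.0210 m) = 2.121×10⁻¹⁰ C·m.
W_ext = ΔU = U(θ₂) − U(θ₁) = −pE cosθ₂ − (−pE cosθ₁) = pE(cosθ₁ − cosθ₂).
W = (2.121×10⁻¹⁰)(6.15×10⁴)·(cos0° − cos60°) = (1.304×10⁻⁵)·(+0.5000) = 6.522×10⁻⁶ J.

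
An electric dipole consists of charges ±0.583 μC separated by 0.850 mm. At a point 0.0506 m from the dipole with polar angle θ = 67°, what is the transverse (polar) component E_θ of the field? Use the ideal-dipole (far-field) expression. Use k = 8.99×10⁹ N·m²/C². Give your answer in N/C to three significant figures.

Dipole moment p = qd = (5.83×10⁻⁷ C)(8.50×10⁻⁴ m) = 4.956×10⁻¹⁰ C·m.
For a dipole, E_θ = (kp sinθ)/r³.
kp/r³ = (8.99×10⁹)(4.956×10⁻¹⁰)/(0.0506)³ = 3.439×10⁴ N/C.
E_θ = 3.439×10⁴·sin67° = 3.166×10⁴ N/C.

E_θ ≈ 3.17×10⁴ N/C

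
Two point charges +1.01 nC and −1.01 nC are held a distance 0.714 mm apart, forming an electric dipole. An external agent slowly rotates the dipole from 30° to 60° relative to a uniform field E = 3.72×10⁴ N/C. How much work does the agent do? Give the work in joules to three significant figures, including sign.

W ≈ 9.82×10⁻⁹ J

Dipole moment p = qd = (1.01×10⁻⁹ C)(7.14×10⁻⁴ m) = 7.211×10⁻¹³ C·m.
W_ext = ΔU = U(θ₂) − U(θ₁) = −pE cosθ₂ − (−pE cosθ₁) = pE(cosθ₁ − cosθ₂).
W = (7.211×10⁻¹³)(3.72×10⁴)·(cos30° − cos60°) = (2.682×10⁻⁸)·(+0.3660) = 9.819×10⁻⁹ J.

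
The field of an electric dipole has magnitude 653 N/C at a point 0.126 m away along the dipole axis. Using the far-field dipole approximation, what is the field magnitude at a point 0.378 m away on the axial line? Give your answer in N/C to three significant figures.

Dipole fields scale as 1/r³ in the far field; the geometry is the same at both points.
E₂ = E₁ · (r₁/r₂)³ = 653 · (0.126/0.378)³.
(r₁/r₂)³ = (0.3333)³ = 0.03704.
E₂ ≈ 24.19 N/C.

E ≈ 24.2 N/C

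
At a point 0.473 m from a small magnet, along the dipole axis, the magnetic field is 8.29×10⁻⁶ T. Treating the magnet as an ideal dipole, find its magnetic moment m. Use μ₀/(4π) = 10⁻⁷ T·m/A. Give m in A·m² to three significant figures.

m ≈ 4.39 A·m²

On axis B = (μ₀/4π)·2m/r³, so m = Br³·4π/(μ₀·2).
m = (8.29×10⁻⁶)·(0.473)³ / (2·10⁻⁷) = 4.386 A·m².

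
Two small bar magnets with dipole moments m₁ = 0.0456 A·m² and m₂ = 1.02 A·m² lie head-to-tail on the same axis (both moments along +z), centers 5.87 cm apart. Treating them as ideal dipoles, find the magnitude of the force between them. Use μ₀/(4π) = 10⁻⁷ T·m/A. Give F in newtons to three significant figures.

On-axis B of dipole 1: B = (μ₀/4π)·2m₁/r³. Force on dipole 2: F = m₂·dB/dr.
dB/dr = −(μ₀/4π)·6m₁/r⁴, so |F| = (μ₀/4π)·6m₁m₂/r⁴.
F = 6(10⁻⁷)(0.0456)(1.02)/(0.0587)⁴ = 0.002351 N.

F ≈ 0.00235 N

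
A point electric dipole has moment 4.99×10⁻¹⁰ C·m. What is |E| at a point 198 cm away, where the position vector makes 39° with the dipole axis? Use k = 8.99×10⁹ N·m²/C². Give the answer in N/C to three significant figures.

E ≈ 0.969 N/C

At angle θ the dipole field magnitude is E = (kp/r³)·√(1 + 3cos²θ).
kp/r³ = (8.99×10⁹)(4.99×10⁻¹⁰) / (1.98)³ = 0.5779 N/C.
√(1 + 3cos²39°) = √(1 + 3·0.6040) = √2.8119 ≈ 1.6769.
E ≈ 0.5779 × 1.677 = 0.9691 N/C.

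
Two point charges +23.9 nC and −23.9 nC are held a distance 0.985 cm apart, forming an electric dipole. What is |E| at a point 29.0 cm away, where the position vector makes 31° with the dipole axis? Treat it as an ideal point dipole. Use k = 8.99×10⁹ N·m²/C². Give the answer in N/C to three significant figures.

E ≈ 155 N/C

Dipole moment p = qd = (2.39×10⁻⁸ C)(0.00985 m) = 2.354×10⁻¹⁰ C·m.
At angle θ the dipole field magnitude is E = (kp/r³)·√(1 + 3cos²θ).
kp/r³ = (8.99×10⁹)(2.354×10⁻¹⁰) / (0.290)³ = 86.77 N/C.
√(1 + 3cos²31°) = √(1 + 3·0.7347) = √3.2042 ≈ 1.7900.
E ≈ 86.77 × 1.790 = 155.3 N/C.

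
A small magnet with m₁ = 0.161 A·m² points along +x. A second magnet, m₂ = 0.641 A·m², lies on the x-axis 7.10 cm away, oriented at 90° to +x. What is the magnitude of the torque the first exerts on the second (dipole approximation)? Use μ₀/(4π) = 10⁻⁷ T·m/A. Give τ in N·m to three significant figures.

τ ≈ 5.77×10⁻⁵ N·m

Dipole B is on the axis of dipole A, so B₁ there is axial: B₁ = (μ₀/4π)·2m₁/r³ along +x.
B₁ = 2(10⁻⁷)(0.161)/(0.0710)³ = 8.997×10⁻⁵ T.
τ = m₂ B₁ sinθ.
τ = (0.641)(8.997×10⁻⁵)·sin90° = 5.767×10⁻⁵ N·m.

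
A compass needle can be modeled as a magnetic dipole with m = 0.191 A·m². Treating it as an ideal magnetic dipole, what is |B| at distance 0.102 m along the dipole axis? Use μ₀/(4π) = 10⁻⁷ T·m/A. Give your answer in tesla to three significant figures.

B ≈ 3.60×10⁻⁵ T

On axis B = (μ₀/4π)·2m/r³.
B = 2·(10⁻⁷)·(0.191) / (0.102)³ = 3.600×10⁻⁵ T.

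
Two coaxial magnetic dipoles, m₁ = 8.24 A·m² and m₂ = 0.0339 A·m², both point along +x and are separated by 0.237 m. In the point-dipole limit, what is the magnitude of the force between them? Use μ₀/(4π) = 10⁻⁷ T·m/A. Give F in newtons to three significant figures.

On-axis B of dipole 1: B = (μ₀/4π)·2m₁/r³. Force on dipole 2: F = m₂·dB/dr.
dB/dr = −(μ₀/4π)·6m₁/r⁴, so |F| = (μ₀/4π)·6m₁m₂/r⁴.
F = 6(10⁻⁷)(8.24)(0.0339)/(0.237)⁴ = 5.312×10⁻⁵ N.

F ≈ 5.31×10⁻⁵ N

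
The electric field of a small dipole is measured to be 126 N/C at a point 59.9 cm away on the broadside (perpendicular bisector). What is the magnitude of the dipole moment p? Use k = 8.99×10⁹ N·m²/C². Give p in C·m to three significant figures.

In the equatorial plane E = kp/r³, so p = Er³/(k).
p = (126)·(0.599)³ / (8.99×10⁹) = 3.012×10⁻⁹ C·m.

p ≈ 3.01×10⁻⁹ C·m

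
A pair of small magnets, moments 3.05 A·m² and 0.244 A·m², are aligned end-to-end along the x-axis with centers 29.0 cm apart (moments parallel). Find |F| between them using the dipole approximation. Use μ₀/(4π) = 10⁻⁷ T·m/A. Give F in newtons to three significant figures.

F ≈ 6.31×10⁻⁵ N

On-axis B of dipole 1: B = (μ₀/4π)·2m₁/r³. Force on dipole 2: F = m₂·dB/dr.
dB/dr = −(μ₀/4π)·6m₁/r⁴, so |F| = (μ₀/4π)·6m₁m₂/r⁴.
F = 6(10⁻⁷)(3.05)(0.244)/(0.290)⁴ = 6.313×10⁻⁵ N.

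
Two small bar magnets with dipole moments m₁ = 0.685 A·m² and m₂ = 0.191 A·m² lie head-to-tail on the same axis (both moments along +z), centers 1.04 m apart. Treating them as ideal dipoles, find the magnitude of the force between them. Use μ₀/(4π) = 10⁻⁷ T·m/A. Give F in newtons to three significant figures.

On-axis B of dipole 1: B = (μ₀/4π)·2m₁/r³. Force on dipole 2: F = m₂·dB/dr.
dB/dr = −(μ₀/4π)·6m₁/r⁴, so |F| = (μ₀/4π)·6m₁m₂/r⁴.
F = 6(10⁻⁷)(0.685)(0.191)/(1.04)⁴ = 6.710×10⁻⁸ N.

F ≈ 6.71×10⁻⁸ N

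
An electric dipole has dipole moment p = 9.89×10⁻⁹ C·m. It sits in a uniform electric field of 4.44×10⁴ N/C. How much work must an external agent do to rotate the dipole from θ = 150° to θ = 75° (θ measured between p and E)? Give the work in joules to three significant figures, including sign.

W ≈ -4.94×10⁻⁴ J

W_ext = ΔU = U(θ₂) − U(θ₁) = −pE cosθ₂ − (−pE cosθ₁) = pE(cosθ₁ − cosθ₂).
W = (9.89×10⁻⁹)(4.44×10⁴)·(cos150° − cos75°) = (4.391×10⁻⁴)·(-1.1248) = -4.939×10⁻⁴ J.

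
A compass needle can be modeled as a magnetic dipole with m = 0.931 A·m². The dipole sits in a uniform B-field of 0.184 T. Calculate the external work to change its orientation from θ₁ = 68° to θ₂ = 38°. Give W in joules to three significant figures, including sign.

W_ext = ΔU = −mB cosθ₂ + mB cosθ₁ = mB(cosθ₁ − cosθ₂).
W = (0.931)(0.184)·(cos68° − cos38°) = (0.1713)·(-0.4134) = -0.07082 J.

W ≈ -0.0708 J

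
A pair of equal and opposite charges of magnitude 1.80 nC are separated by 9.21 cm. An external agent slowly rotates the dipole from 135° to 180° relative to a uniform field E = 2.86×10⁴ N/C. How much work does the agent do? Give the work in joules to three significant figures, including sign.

W ≈ 1.39×10⁻⁶ J

Dipole moment p = qd = (1.80×10⁻⁹ C)(0.0921 m) = 1.658×10⁻¹⁰ C·m.
W_ext = ΔU = U(θ₂) − U(θ₁) = −pE cosθ₂ − (−pE cosθ₁) = pE(cosθ₁ − cosθ₂).
W = (1.658×10⁻¹⁰)(2.86×10⁴)·(cos135° − cos180°) = (4.742×10⁻⁶)·(+0.2929) = 1.389×10⁻⁶ J.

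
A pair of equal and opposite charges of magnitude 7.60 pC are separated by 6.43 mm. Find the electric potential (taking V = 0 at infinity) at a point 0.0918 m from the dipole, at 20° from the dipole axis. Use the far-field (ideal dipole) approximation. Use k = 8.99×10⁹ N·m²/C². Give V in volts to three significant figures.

Dipole moment p = qd = (7.60×10⁻¹² C)(0.00643 m) = 4.887×10⁻¹⁴ C·m.
The dipole potential is V = kp cosθ / r².
V = (8.99×10⁹)(4.887×10⁻¹⁴)·cos20° / (0.0918)² = 0.04899 V.

V ≈ 0.0490 V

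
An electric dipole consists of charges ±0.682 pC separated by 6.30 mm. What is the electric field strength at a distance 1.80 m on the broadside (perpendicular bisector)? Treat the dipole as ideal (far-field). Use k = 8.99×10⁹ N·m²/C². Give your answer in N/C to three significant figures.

E ≈ 6.62×10⁻⁶ N/C

Dipole moment p = qd = (6.82×10⁻¹³ C)(0.00630 m) = 4.297×10⁻¹⁵ C·m.
In the equatorial plane E = kp/r³.
E = (8.99×10⁹)(4.297×10⁻¹⁵) / (1.80)³ = 6.624×10⁻⁶ N/C.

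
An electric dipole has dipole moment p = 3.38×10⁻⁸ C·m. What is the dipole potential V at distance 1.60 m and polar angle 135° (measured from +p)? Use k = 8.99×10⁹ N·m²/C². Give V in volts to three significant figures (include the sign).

V ≈ -83.9 V

The dipole potential is V = kp cosθ / r².
V = (8.99×10⁹)(3.38×10⁻⁸)·cos135° / (1.60)² = -83.93 V.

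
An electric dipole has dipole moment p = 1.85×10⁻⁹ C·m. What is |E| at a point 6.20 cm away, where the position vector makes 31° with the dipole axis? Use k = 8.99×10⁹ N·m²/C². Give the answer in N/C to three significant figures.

E ≈ 1.25×10⁵ N/C

At angle θ the dipole field magnitude is E = (kp/r³)·√(1 + 3cos²θ).
kp/r³ = (8.99×10⁹)(1.85×10⁻⁹) / (0.0620)³ = 6.978×10⁴ N/C.
√(1 + 3cos²31°) = √(1 + 3·0.7347) = √3.2042 ≈ 1.7900.
E ≈ 6.978×10⁴ × 1.790 = 1.249×10⁵ N/C.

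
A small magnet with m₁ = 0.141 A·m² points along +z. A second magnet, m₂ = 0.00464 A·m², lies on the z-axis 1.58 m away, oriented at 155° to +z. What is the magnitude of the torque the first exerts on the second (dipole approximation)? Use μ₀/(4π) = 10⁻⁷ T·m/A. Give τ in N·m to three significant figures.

Dipole B is on the axis of dipole A, so B₁ there is axial: B₁ = (μ₀/4π)·2m₁/r³ along +z.
B₁ = 2(10⁻⁷)(0.141)/(1.58)³ = 7.150×10⁻⁹ T.
τ = m₂ B₁ sinθ.
τ = (0.00464)(7.150×10⁻⁹)·sin155° = 1.402×10⁻¹¹ N·m.

τ ≈ 1.40×10⁻¹¹ N·m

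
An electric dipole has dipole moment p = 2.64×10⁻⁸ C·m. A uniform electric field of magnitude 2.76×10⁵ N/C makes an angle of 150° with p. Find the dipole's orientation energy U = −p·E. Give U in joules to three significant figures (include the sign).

U ≈ 0.00631 J

U = −p·E = −pE cosθ.
U = −(2.64×10⁻⁸)(2.76×10⁵)·cos150° = 0.006310 J.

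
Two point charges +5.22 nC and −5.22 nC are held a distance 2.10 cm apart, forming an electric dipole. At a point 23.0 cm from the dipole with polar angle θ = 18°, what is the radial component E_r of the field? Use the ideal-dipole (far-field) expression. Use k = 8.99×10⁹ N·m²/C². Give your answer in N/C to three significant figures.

Dipole moment p = qd = (5.22×10⁻⁹ C)(0.0210 m) = 1.096×10⁻¹⁰ C·m.
For a dipole, E_r = (2kp cosθ)/r³.
kp/r³ = (8.99×10⁹)(1.096×10⁻¹⁰)/(0.230)³ = 80.98 N/C.
E_r = 2·80.98·cos18° = 154.0 N/C.

E_r ≈ 154 N/C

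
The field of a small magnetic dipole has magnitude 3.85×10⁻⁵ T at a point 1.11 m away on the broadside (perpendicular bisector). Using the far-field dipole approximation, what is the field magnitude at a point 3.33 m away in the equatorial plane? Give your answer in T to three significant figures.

Dipole fields scale as 1/r³ in the far field; the geometry is the same at both points.
B₂ = B₁ · (r₁/r₂)³ = 3.85×10⁻⁵ · (1.11/3.33)³.
(r₁/r₂)³ = (0.3333)³ = 0.03704.
B₂ ≈ 1.426×10⁻⁶ T.

B ≈ 1.43×10⁻⁶ T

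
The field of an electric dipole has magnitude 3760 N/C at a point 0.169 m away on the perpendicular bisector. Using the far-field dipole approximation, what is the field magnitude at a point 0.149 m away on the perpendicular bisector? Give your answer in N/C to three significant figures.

E ≈ 5490 N/C

Dipole fields scale as 1/r³ in the far field; the geometry is the same at both points.
E₂ = E₁ · (r₁/r₂)³ = 3760 · (0.169/0.149)³.
(r₁/r₂)³ = (1.134)³ = 1.459.
E₂ ≈ 5486 N/C.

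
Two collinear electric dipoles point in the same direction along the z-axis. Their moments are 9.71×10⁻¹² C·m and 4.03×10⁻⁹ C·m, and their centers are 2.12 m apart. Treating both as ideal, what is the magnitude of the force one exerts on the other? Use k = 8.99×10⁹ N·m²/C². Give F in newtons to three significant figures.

On-axis field of dipole 1 at distance r: E = 2kp₁/r³. Force on dipole 2 is F = p₂·dE/dr (gradient along axis).
dE/dr = −6kp₁/r⁴, so |F| = 6kp₁p₂/r⁴ (attractive for aligned moments).
F = 6(8.99×10⁹)(9.71×10⁻¹²)(4.03×10⁻⁹)/(2.12)⁴ = 1.045×10⁻¹⁰ N.

F ≈ 1.04×10⁻¹⁰ N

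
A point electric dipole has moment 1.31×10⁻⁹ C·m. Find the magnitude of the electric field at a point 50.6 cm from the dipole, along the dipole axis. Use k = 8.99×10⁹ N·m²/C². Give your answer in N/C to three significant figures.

E ≈ 182 N/C

On the dipole axis E = 2kp/r³.
E = 2·(8.99×10⁹)(1.31×10⁻⁹) / (0.506)³ = 181.8 N/C.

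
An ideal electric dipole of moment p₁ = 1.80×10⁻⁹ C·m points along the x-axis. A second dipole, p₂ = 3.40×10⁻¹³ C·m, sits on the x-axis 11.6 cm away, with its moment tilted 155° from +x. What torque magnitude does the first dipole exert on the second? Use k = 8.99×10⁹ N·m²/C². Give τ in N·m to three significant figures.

τ ≈ 2.98×10⁻⁹ N·m

The second dipole sits on the axis of the first, so the field there is axial: E₁ = 2kp₁/r³ along +x.
E₁ = 2(8.99×10⁹)(1.80×10⁻⁹)/(0.116)³ = 2.073×10⁴ N/C.
Torque on the second dipole: τ = p₂ E₁ sinθ.
τ = (3.40×10⁻¹³)(2.073×10⁴)·sin155° = 2.979×10⁻⁹ N·m.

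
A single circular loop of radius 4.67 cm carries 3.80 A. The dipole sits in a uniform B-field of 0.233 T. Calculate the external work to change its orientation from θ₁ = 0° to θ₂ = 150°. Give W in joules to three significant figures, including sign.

Magnetic moment m = IA = Iπa² = (3.80)·π·(0.0467)² = 0.02604 A·m².
W_ext = ΔU = −mB cosθ₂ + mB cosθ₁ = mB(cosθ₁ − cosθ₂).
W = (0.02604)(0.233)·(cos0° − cos150°) = (0.006067)·(+1.8660) = 0.01132 J.

W ≈ 0.0113 J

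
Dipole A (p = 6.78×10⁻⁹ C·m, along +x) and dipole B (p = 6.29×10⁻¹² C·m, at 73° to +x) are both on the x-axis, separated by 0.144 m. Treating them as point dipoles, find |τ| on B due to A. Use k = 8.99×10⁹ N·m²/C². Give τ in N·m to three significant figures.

The second dipole sits on the axis of the first, so the field there is axial: E₁ = 2kp₁/r³ along +x.
E₁ = 2(8.99×10⁹)(6.78×10⁻⁹)/(0.144)³ = 4.083×10⁴ N/C.
Torque on the second dipole: τ = p₂ E₁ sinθ.
τ = (6.29×10⁻¹²)(4.083×10⁴)·sin73° = 2.456×10⁻⁷ N·m.

τ ≈ 2.46×10⁻⁷ N·m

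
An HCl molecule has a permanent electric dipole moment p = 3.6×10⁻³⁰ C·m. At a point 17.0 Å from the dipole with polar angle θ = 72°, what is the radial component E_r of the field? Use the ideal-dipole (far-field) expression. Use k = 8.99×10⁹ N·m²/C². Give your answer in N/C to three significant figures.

E_r ≈ 4.07×10⁶ N/C

For a dipole, E_r = (2kp cosθ)/r³.
kp/r³ = (8.99×10⁹)(3.60×10⁻³⁰)/(1.70×10⁻⁹)³ = 6.587×10⁶ N/C.
E_r = 2·6.587×10⁶·cos72° = 4.071×10⁶ N/C.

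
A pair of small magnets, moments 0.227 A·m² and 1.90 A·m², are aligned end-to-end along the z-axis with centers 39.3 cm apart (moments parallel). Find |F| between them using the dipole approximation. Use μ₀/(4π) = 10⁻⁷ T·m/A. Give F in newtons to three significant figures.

F ≈ 1.08×10⁻⁵ N

On-axis B of dipole 1: B = (μ₀/4π)·2m₁/r³. Force on dipole 2: F = m₂·dB/dr.
dB/dr = −(μ₀/4π)·6m₁/r⁴, so |F| = (μ₀/4π)·6m₁m₂/r⁴.
F = 6(10⁻⁷)(0.227)(1.90)/(0.393)⁴ = 1.085×10⁻⁵ N.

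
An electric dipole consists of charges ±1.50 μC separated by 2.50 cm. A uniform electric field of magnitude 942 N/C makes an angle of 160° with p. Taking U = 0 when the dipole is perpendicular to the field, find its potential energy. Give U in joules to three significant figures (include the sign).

Dipole moment p = qd = (1.50×10⁻⁶ C)(0.0250 m) = 3.75×10⁻⁸ C·m.
U = −p·E = −pE cosθ.
U = −(3.75×10⁻⁸)(942)·cos160° = 3.319×10⁻⁵ J.

U ≈ 3.32×10⁻⁵ J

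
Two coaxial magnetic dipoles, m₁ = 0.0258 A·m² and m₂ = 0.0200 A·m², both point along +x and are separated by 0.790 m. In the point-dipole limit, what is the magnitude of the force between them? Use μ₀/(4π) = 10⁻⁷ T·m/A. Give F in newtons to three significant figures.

F ≈ 7.95×10⁻¹⁰ N

On-axis B of dipole 1: B = (μ₀/4π)·2m₁/r³. Force on dipole 2: F = m₂·dB/dr.
dB/dr = −(μ₀/4π)·6m₁/r⁴, so |F| = (μ₀/4π)·6m₁m₂/r⁴.
F = 6(10⁻⁷)(0.0258)(0.0200)/(0.790)⁴ = 7.949×10⁻¹⁰ N.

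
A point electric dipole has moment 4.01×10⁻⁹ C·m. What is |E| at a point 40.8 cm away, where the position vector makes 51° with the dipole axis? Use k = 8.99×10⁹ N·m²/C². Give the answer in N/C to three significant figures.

E ≈ 785 N/C

At angle θ the dipole field magnitude is E = (kp/r³)·√(1 + 3cos²θ).
kp/r³ = (8.99×10⁹)(4.01×10⁻⁹) / (0.408)³ = 530.8 N/C.
√(1 + 3cos²51°) = √(1 + 3·0.3960) = √2.1881 ≈ 1.4792.
E ≈ 530.8 × 1.479 = 785.2 N/C.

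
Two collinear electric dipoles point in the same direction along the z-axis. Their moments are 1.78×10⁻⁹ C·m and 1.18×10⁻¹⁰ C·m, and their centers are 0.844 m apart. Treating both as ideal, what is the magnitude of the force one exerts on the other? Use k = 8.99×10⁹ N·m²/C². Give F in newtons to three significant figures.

F ≈ 2.23×10⁻⁸ N

On-axis field of dipole 1 at distance r: E = 2kp₁/r³. Force on dipole 2 is F = p₂·dE/dr (gradient along axis).
dE/dr = −6kp₁/r⁴, so |F| = 6kp₁p₂/r⁴ (attractive for aligned moments).
F = 6(8.99×10⁹)(1.78×10⁻⁹)(1.18×10⁻¹⁰)/(0.844)⁴ = 2.233×10⁻⁸ N.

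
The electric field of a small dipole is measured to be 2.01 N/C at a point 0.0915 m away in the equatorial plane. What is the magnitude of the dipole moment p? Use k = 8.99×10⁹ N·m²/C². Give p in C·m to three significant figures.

In the equatorial plane E = kp/r³, so p = Er³/(k).
p = (2.01)·(0.0915)³ / (8.99×10⁹) = 1.713×10⁻¹³ C·m.

p ≈ 1.71×10⁻¹³ C·m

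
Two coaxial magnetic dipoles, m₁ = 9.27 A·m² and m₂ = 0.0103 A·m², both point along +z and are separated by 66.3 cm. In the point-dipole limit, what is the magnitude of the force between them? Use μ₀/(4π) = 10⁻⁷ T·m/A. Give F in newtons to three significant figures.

F ≈ 2.96×10⁻⁷ N

On-axis B of dipole 1: B = (μ₀/4π)·2m₁/r³. Force on dipole 2: F = m₂·dB/dr.
dB/dr = −(μ₀/4π)·6m₁/r⁴, so |F| = (μ₀/4π)·6m₁m₂/r⁴.
F = 6(10⁻⁷)(9.27)(0.0103)/(0.663)⁴ = 2.965×10⁻⁷ N.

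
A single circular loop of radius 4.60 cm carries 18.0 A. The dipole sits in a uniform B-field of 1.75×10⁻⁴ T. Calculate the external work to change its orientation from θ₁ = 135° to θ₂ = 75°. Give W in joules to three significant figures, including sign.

W ≈ -2.02×10⁻⁵ J

Magnetic moment m = IA = Iπa² = (18.0)·π·(0.0460)² = 0.1197 A·m².
W_ext = ΔU = −mB cosθ₂ + mB cosθ₁ = mB(cosθ₁ − cosθ₂).
W = (0.1197)(1.75×10⁻⁴)·(cos135° − cos75°) = (2.095×10⁻⁵)·(-0.9659) = -2.023×10⁻⁵ J.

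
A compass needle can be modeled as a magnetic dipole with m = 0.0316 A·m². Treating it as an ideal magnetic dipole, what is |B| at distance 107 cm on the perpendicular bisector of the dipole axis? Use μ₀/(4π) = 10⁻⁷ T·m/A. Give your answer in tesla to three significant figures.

B ≈ 2.58×10⁻⁹ T

In the equatorial plane B = (μ₀/4π)·m/r³ (half the axial value).
B = (10⁻⁷)·(0.0316) / (1.07)³ = 2.580×10⁻⁹ T.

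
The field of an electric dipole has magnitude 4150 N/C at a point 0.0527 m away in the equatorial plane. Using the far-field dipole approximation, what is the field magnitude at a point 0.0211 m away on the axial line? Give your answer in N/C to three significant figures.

E ≈ 1.29×10⁵ N/C

Dipole fields scale as 1/r³ in the far field.
The axial field is twice the equatorial field at the same r, so the geometry factor is 2/1.
E₂ = E₁ · (2/1) · (r₁/r₂)³ = 4150 · 2 · (0.0527/0.0211)³.
(r₁/r₂)³ = (2.498)³ = 15.58.
E₂ ≈ 1.293×10⁵ N/C.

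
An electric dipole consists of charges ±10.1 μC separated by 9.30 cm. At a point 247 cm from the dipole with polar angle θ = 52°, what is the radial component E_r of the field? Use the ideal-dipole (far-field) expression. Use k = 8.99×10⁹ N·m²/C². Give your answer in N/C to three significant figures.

E_r ≈ 690 N/C

Dipole moment p = qd = (1.01×10⁻⁵ C)(0.0930 m) = 9.393×10⁻⁷ C·m.
For a dipole, E_r = (2kp cosθ)/r³.
kp/r³ = (8.99×10⁹)(9.393×10⁻⁷)/(2.47)³ = 560.4 N/C.
E_r = 2·560.4·cos52° = 690.0 N/C.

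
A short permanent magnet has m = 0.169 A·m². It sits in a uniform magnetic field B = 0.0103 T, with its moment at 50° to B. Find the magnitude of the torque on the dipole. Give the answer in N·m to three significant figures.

τ ≈ 0.00133 N·m

Torque on a magnetic dipole: τ = mB sinθ.
τ = (0.169)(0.0103)·sin50° = 0.001333 N·m.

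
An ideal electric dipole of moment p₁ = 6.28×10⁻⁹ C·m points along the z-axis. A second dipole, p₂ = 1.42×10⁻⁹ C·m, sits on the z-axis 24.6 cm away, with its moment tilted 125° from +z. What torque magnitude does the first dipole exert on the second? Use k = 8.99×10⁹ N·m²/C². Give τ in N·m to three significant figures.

τ ≈ 8.82×10⁻⁶ N·m

The second dipole sits on the axis of the first, so the field there is axial: E₁ = 2kp₁/r³ along +z.
E₁ = 2(8.99×10⁹)(6.28×10⁻⁹)/(0.246)³ = 7585 N/C.
Torque on the second dipole: τ = p₂ E₁ sinθ.
τ = (1.42×10⁻⁹)(7585)·sin125° = 8.823×10⁻⁶ N·m.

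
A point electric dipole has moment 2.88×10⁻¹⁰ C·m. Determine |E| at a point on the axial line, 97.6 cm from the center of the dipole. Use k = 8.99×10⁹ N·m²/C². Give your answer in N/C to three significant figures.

E ≈ 5.57 N/C

On the dipole axis E = 2kp/r³.
E = 2·(8.99×10⁹)(2.88×10⁻¹⁰) / (0.976)³ = 5.570 N/C.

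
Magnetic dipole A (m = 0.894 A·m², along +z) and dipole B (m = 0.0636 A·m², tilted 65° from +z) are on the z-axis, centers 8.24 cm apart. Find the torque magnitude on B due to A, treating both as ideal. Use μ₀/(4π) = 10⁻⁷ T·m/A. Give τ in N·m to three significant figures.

τ ≈ 1.84×10⁻⁵ N·m

Dipole B is on the axis of dipole A, so B₁ there is axial: B₁ = (μ₀/4π)·2m₁/r³ along +z.
B₁ = 2(10⁻⁷)(0.894)/(0.0824)³ = 3.196×10⁻⁴ T.
τ = m₂ B₁ sinθ.
τ = (0.0636)(3.196×10⁻⁴)·sin65° = 1.842×10⁻⁵ N·m.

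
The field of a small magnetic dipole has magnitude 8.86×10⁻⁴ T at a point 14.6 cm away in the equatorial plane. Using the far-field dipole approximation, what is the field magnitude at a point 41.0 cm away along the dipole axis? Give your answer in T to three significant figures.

B ≈ 8.00×10⁻⁵ T

Dipole fields scale as 1/r³ in the far field.
The axial field is twice the equatorial field at the same r, so the geometry factor is 2/1.
B₂ = B₁ · (2/1) · (r₁/r₂)³ = 8.86×10⁻⁴ · 2 · (14.6/41.0)³.
(r₁/r₂)³ = (0.3561)³ = 0.04516.
B₂ ≈ 8.001×10⁻⁵ T.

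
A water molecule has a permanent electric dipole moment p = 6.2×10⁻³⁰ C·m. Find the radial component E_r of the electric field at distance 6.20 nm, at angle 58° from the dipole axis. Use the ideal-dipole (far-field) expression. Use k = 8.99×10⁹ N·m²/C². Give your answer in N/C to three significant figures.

For a dipole, E_r = (2kp cosθ)/r³.
kp/r³ = (8.99×10⁹)(6.20×10⁻³⁰)/(6.20×10⁻⁹)³ = 2.339×10⁵ N/C.
E_r = 2·2.339×10⁵·cos58° = 2.479×10⁵ N/C.

E_r ≈ 2.48×10⁵ N/C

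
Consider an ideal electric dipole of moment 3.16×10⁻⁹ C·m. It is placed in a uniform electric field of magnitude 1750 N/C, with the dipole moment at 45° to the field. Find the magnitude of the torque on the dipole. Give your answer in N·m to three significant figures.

τ ≈ 3.91×10⁻⁶ N·m

Torque on an electric dipole: τ = pE sinθ.
τ = (3.16×10⁻⁹)(1750)·sin45° = 3.910×10⁻⁶ N·m.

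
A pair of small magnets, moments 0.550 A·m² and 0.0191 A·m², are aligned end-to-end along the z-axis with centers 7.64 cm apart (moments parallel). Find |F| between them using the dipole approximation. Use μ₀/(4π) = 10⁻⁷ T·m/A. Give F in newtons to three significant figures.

F ≈ 1.85×10⁻⁴ N

On-axis B of dipole 1: B = (μ₀/4π)·2m₁/r³. Force on dipole 2: F = m₂·dB/dr.
dB/dr = −(μ₀/4π)·6m₁/r⁴, so |F| = (μ₀/4π)·6m₁m₂/r⁴.
F = 6(10⁻⁷)(0.550)(0.0191)/(0.0764)⁴ = 1.850×10⁻⁴ N.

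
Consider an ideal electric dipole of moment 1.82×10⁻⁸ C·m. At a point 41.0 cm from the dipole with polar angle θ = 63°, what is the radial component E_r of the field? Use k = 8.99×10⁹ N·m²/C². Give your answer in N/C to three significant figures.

For a dipole, E_r = (2kp cosθ)/r³.
kp/r³ = (8.99×10⁹)(1.82×10⁻⁸)/(0.410)³ = 2374 N/C.
E_r = 2·2374·cos63° = 2156 N/C.

E_r ≈ 2160 N/C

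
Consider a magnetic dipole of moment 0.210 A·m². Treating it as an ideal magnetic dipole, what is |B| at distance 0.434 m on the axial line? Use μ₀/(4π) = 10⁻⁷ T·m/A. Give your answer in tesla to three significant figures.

B ≈ 5.14×10⁻⁷ T

On axis B = (μ₀/4π)·2m/r³.
B = 2·(10⁻⁷)·(0.210) / (0.434)³ = 5.138×10⁻⁷ T.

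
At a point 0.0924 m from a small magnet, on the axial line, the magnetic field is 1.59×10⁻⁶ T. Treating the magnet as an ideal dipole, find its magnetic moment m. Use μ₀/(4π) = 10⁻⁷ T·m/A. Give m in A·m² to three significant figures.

On axis B = (μ₀/4π)·2m/r³, so m = Br³·4π/(μ₀·2).
m = (1.59×10⁻⁶)·(0.0924)³ / (2·10⁻⁷) = 0.006272 A·m².

m ≈ 0.00627 A·m²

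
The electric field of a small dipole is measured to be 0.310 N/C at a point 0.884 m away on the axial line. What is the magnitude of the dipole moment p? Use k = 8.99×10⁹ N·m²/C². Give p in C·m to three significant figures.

On axis E = 2kp/r³, so p = Er³/(2k).
p = (0.310)·(0.884)³ / (2·8.99×10⁹) = 1.191×10⁻¹¹ C·m.

p ≈ 1.19×10⁻¹¹ C·m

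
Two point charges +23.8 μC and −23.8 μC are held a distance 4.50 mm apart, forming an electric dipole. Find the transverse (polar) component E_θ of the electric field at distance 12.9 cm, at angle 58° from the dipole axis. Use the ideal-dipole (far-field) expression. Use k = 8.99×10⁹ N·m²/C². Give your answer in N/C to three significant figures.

E_θ ≈ 3.80×10⁵ N/C

Dipole moment p = qd = (2.38×10⁻⁵ C)(0.00450 m) = 1.071×10⁻⁷ C·m.
For a dipole, E_θ = (kp sinθ)/r³.
kp/r³ = (8.99×10⁹)(1.071×10⁻⁷)/(0.129)³ = 4.485×10⁵ N/C.
E_θ = 4.485×10⁵·sin58° = 3.804×10⁵ N/C.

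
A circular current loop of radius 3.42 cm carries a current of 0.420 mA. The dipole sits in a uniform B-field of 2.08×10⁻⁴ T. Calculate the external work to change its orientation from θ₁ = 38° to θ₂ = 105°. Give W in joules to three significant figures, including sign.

Magnetic moment m = IA = Iπa² = (4.20×10⁻⁴)·π·(0.0342)² = 1.543×10⁻⁶ A·m².
W_ext = ΔU = −mB cosθ₂ + mB cosθ₁ = mB(cosθ₁ − cosθ₂).
W = (1.543×10⁻⁶)(2.08×10⁻⁴)·(cos38° − cos105°) = (3.209×10⁻¹⁰)·(+1.0468) = 3.360×10⁻¹⁰ J.

W ≈ 3.36×10⁻¹⁰ J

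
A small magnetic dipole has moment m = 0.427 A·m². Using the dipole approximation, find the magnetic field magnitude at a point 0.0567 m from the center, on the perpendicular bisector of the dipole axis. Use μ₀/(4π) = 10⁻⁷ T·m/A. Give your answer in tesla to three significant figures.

B ≈ 2.34×10⁻⁴ T

In the equatorial plane B = (μ₀/4π)·m/r³ (half the axial value).
B = (10⁻⁷)·(0.427) / (0.0567)³ = 2.342×10⁻⁴ T.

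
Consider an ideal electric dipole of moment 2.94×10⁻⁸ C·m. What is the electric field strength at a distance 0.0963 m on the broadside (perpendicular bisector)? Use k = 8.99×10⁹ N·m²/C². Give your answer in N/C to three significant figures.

On the perpendicular bisector E = kp/r³ (half the axial value at the same distance).
E = (8.99×10⁹)(2.94×10⁻⁸) / (0.0963)³ = 2.960×10⁵ N/C.

E ≈ 2.96×10⁵ N/C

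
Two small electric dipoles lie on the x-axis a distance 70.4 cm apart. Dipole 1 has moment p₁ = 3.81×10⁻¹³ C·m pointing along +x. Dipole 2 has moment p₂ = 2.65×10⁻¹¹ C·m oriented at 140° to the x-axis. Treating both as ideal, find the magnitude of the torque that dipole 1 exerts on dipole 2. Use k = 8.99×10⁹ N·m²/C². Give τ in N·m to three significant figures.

The second dipole sits on the axis of the first, so the field there is axial: E₁ = 2kp₁/r³ along +x.
E₁ = 2(8.99×10⁹)(3.81×10⁻¹³)/(0.704)³ = 0.01963 N/C.
Torque on the second dipole: τ = p₂ E₁ sinθ.
τ = (2.65×10⁻¹¹)(0.01963)·sin140° = 3.344×10⁻¹³ N·m.

τ ≈ 3.34×10⁻¹³ N·m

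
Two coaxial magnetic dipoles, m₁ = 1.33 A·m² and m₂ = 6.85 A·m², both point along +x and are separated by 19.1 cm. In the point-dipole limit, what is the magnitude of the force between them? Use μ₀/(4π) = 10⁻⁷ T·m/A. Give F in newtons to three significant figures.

On-axis B of dipole 1: B = (μ₀/4π)·2m₁/r³. Force on dipole 2: F = m₂·dB/dr.
dB/dr = −(μ₀/4π)·6m₁/r⁴, so |F| = (μ₀/4π)·6m₁m₂/r⁴.
F = 6(10⁻⁷)(1.33)(6.85)/(0.191)⁴ = 0.004107 N.

F ≈ 0.00411 N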